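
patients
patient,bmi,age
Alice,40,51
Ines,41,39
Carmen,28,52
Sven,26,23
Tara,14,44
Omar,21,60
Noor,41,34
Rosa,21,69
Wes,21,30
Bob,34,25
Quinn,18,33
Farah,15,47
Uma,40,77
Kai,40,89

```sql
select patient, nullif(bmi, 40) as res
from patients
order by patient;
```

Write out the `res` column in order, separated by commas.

patient=Alice: bmi=40 vs 40: equal → NULL
patient=Bob: bmi=34 vs 40: differ → 34
patient=Carmen: bmi=28 vs 40: differ → 28
patient=Farah: bmi=15 vs 40: differ → 15
patient=Ines: bmi=41 vs 40: differ → 41
patient=Kai: bmi=40 vs 40: equal → NULL
patient=Noor: bmi=41 vs 40: differ → 41
patient=Omar: bmi=21 vs 40: differ → 21
patient=Quinn: bmi=18 vs 40: differ → 18
patient=Rosa: bmi=21 vs 40: differ → 21
patient=Sven: bmi=26 vs 40: differ → 26
patient=Tara: bmi=14 vs 40: differ → 14
patient=Uma: bmi=40 vs 40: equal → NULL
patient=Wes: bmi=21 vs 40: differ → 21

NULL, 34, 28, 15, 41, NULL, 41, 21, 18, 21, 26, 14, NULL, 21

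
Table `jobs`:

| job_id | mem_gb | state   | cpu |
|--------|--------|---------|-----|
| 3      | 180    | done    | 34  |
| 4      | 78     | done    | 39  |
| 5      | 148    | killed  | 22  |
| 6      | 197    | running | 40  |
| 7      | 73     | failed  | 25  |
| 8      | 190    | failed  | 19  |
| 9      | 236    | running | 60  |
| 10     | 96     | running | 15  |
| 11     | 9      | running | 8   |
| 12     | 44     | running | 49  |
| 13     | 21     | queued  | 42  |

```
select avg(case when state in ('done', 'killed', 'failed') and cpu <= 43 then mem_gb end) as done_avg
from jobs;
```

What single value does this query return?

133.8

job_id=3: ✓ → 180
job_id=4: ✓ → 78
job_id=5: ✓ → 148
job_id=6: ✗
job_id=7: ✓ → 73
job_id=8: ✓ → 190
job_id=9: ✗
job_id=10: ✗
job_id=11: ✗
job_id=12: ✗
job_id=13: ✗
done_avg = (180 + 78 + 148 + 73 + 190) / 5 = 133.8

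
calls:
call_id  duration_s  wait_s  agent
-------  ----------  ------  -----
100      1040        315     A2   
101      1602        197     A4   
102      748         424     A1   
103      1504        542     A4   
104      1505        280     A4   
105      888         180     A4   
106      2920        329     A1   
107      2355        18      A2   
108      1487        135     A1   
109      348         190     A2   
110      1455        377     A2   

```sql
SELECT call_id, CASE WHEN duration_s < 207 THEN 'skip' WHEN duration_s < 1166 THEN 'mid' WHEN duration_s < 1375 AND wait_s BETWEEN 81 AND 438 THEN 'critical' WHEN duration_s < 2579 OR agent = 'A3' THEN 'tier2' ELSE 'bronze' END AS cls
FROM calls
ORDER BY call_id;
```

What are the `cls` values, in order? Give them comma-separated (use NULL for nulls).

mid, tier2, mid, tier2, tier2, mid, bronze, tier2, tier2, mid, tier2

call_id=100: duration_s < 1166 → mid
call_id=101: duration_s < 2579 OR agent = 'A3' → tier2
call_id=102: duration_s < 1166 → mid
call_id=103: duration_s < 2579 OR agent = 'A3' → tier2
call_id=104: duration_s < 2579 OR agent = 'A3' → tier2
call_id=105: duration_s < 1166 → mid
call_id=106: ELSE → bronze
call_id=107: duration_s < 2579 OR agent = 'A3' → tier2
call_id=108: duration_s < 2579 OR agent = 'A3' → tier2
call_id=109: duration_s < 1166 → mid
call_id=110: duration_s < 2579 OR agent = 'A3' → tier2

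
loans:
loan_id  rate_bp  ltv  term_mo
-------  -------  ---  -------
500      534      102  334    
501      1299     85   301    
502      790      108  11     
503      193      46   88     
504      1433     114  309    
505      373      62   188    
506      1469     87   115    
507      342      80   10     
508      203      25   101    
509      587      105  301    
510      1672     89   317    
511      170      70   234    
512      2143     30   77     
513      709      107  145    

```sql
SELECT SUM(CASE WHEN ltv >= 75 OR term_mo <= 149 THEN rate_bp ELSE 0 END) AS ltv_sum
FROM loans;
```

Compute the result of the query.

11374

loan_id=500: ✓ → 534
loan_id=501: ✓ → 1299
loan_id=502: ✓ → 790
loan_id=503: ✓ → 193
loan_id=504: ✓ → 1433
loan_id=505: ✗
loan_id=506: ✓ → 1469
loan_id=507: ✓ → 342
loan_id=508: ✓ → 203
loan_id=509: ✓ → 587
loan_id=510: ✓ → 1672
loan_id=511: ✗
loan_id=512: ✓ → 2143
loan_id=513: ✓ → 709
ltv_sum = 534 + 1299 + 790 + 193 + 1433 + 1469 + 342 + 203 + 587 + 1672 + 2143 + 709 = 11374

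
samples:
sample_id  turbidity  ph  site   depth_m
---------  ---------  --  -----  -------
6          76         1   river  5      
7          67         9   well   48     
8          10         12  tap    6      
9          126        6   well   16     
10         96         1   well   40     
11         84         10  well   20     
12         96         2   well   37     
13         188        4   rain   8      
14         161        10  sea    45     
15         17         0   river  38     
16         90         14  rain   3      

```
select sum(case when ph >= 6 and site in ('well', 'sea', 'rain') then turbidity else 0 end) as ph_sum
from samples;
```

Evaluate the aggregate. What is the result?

528

sample_id=6: ✗
sample_id=7: ✓ → 67
sample_id=8: ✗
sample_id=9: ✓ → 126
sample_id=10: ✗
sample_id=11: ✓ → 84
sample_id=12: ✗
sample_id=13: ✗
sample_id=14: ✓ → 161
sample_id=15: ✗
sample_id=16: ✓ → 90
ph_sum = 67 + 126 + 84 + 161 + 90 = 528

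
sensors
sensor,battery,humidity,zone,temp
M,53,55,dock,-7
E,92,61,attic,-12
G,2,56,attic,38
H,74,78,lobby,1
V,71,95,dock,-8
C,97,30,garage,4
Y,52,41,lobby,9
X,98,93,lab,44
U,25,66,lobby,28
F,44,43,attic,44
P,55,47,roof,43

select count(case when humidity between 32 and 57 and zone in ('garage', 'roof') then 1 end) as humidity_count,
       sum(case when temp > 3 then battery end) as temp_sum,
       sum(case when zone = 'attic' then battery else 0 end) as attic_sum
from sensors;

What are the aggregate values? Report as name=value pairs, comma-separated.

[humidity_count: humidity between 32 and 57 and zone in ('garage', 'roof')]
sensor=M: ✗
sensor=E: ✗
sensor=G: ✗
sensor=H: ✗
sensor=V: ✗
sensor=C: ✗
sensor=Y: ✗
sensor=X: ✗
sensor=U: ✗
sensor=F: ✗
sensor=P: ✓ → 1
humidity_count = COUNT(1) = 1
—
[temp_sum: temp > 3]
sensor=M: ✗
sensor=E: ✗
sensor=G: ✓ → 2
sensor=H: ✗
sensor=V: ✗
sensor=C: ✓ → 97
sensor=Y: ✓ → 52
sensor=X: ✓ → 98
sensor=U: ✓ → 25
sensor=F: ✓ → 44
sensor=P: ✓ → 55
temp_sum = 2 + 97 + 52 + 98 + 25 + 44 + 55 = 373
—
[attic_sum: zone = 'attic']
sensor=M: ✗
sensor=E: ✓ → 92
sensor=G: ✓ → 2
sensor=H: ✗
sensor=V: ✗
sensor=C: ✗
sensor=Y: ✗
sensor=X: ✗
sensor=U: ✗
sensor=F: ✓ → 44
sensor=P: ✗
attic_sum = 92 + 2 + 44 = 138

humidity_count=1, temp_sum=373, attic_sum=138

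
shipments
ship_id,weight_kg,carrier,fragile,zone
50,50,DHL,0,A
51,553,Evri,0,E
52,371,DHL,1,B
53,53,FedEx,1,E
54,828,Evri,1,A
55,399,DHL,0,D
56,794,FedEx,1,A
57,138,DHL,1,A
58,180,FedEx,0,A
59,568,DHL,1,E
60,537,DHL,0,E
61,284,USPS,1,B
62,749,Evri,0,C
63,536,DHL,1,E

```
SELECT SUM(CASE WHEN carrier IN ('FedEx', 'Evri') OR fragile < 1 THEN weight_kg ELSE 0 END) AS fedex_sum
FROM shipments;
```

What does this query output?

ship_id=50: ✓ → 50
ship_id=51: ✓ → 553
ship_id=52: ✗
ship_id=53: ✓ → 53
ship_id=54: ✓ → 828
ship_id=55: ✓ → 399
ship_id=56: ✓ → 794
ship_id=57: ✗
ship_id=58: ✓ → 180
ship_id=59: ✗
ship_id=60: ✓ → 537
ship_id=61: ✗
ship_id=62: ✓ → 749
ship_id=63: ✗
fedex_sum = 50 + 553 + 53 + 828 + 399 + 794 + 180 + 537 + 749 = 4143

4143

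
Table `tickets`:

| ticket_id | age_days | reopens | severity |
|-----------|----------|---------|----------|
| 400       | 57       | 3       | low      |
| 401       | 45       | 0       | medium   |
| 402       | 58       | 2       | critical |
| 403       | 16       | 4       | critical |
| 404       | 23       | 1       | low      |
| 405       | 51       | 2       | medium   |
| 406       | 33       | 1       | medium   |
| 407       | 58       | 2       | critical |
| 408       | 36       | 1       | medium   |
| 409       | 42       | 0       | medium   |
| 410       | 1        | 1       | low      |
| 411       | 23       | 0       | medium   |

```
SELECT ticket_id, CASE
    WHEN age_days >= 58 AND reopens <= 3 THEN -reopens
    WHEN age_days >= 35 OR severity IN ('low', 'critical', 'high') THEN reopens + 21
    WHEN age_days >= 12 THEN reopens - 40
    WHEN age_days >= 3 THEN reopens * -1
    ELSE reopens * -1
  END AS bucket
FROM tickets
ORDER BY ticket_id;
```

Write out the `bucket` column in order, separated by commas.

24, 21, -2, 25, 22, 23, -39, -2, 22, 21, 22, -40

ticket_id=400: age_days >= 35 OR severity IN ('low', 'critical', 'high') → 24
ticket_id=401: age_days >= 35 OR severity IN ('low', 'critical', 'high') → 21
ticket_id=402: age_days >= 58 AND reopens <= 3 → -2
ticket_id=403: age_days >= 35 OR severity IN ('low', 'critical', 'high') → 25
ticket_id=404: age_days >= 35 OR severity IN ('low', 'critical', 'high') → 22
ticket_id=405: age_days >= 35 OR severity IN ('low', 'critical', 'high') → 23
ticket_id=406: age_days >= 12 → -39
ticket_id=407: age_days >= 58 AND reopens <= 3 → -2
ticket_id=408: age_days >= 35 OR severity IN ('low', 'critical', 'high') → 22
ticket_id=409: age_days >= 35 OR severity IN ('low', 'critical', 'high') → 21
ticket_id=410: age_days >= 35 OR severity IN ('low', 'critical', 'high') → 22
ticket_id=411: age_days >= 12 → -40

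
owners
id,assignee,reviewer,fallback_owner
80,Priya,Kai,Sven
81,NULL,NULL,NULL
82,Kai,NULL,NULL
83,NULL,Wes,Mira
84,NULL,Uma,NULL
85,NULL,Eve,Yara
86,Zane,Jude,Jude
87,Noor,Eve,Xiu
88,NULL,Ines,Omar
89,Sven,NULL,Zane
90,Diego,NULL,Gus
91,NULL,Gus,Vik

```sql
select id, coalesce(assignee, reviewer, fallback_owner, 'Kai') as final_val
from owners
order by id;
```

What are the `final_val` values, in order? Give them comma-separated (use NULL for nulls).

Priya, Kai, Kai, Wes, Uma, Eve, Zane, Noor, Ines, Sven, Diego, Gus

id=80: assignee=Priya → Priya
id=81: assignee=NULL, reviewer=NULL, fallback_owner=NULL, → literal Kai → Kai
id=82: assignee=Kai → Kai
id=83: assignee=NULL, reviewer=Wes → Wes
id=84: assignee=NULL, reviewer=Uma → Uma
id=85: assignee=NULL, reviewer=Eve → Eve
id=86: assignee=Zane → Zane
id=87: assignee=Noor → Noor
id=88: assignee=NULL, reviewer=Ines → Ines
id=89: assignee=Sven → Sven
id=90: assignee=Diego → Diego
id=91: assignee=NULL, reviewer=Gus → Gus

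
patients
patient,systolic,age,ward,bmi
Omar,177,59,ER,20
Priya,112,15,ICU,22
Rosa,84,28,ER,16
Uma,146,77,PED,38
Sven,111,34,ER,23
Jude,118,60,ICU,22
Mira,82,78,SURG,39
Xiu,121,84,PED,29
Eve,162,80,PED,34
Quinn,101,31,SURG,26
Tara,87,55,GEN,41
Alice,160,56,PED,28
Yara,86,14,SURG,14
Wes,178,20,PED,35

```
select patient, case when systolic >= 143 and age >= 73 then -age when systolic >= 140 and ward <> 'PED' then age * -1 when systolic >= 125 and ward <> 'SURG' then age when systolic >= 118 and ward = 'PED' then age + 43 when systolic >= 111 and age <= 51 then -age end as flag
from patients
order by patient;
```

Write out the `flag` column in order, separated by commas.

56, -80, NULL, NULL, -59, -15, NULL, NULL, -34, NULL, -77, 20, 127, NULL

patient=Alice: systolic >= 125 and ward <> 'SURG' → 56
patient=Eve: systolic >= 143 and age >= 73 → -80
patient=Jude: (no match → NULL) → NULL
patient=Mira: (no match → NULL) → NULL
patient=Omar: systolic >= 140 and ward <> 'PED' → -59
patient=Priya: systolic >= 111 and age <= 51 → -15
patient=Quinn: (no match → NULL) → NULL
patient=Rosa: (no match → NULL) → NULL
patient=Sven: systolic >= 111 and age <= 51 → -34
patient=Tara: (no match → NULL) → NULL
patient=Uma: systolic >= 143 and age >= 73 → -77
patient=Wes: systolic >= 125 and ward <> 'SURG' → 20
patient=Xiu: systolic >= 118 and ward = 'PED' → 127
patient=Yara: (no match → NULL) → NULL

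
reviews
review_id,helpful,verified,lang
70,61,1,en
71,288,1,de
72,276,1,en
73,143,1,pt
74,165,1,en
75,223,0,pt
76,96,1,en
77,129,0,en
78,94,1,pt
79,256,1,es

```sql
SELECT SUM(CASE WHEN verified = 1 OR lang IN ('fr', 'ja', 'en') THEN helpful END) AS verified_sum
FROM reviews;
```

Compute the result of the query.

1508

review_id=70: ✓ → 61
review_id=71: ✓ → 288
review_id=72: ✓ → 276
review_id=73: ✓ → 143
review_id=74: ✓ → 165
review_id=75: ✗
review_id=76: ✓ → 96
review_id=77: ✓ → 129
review_id=78: ✓ → 94
review_id=79: ✓ → 256
verified_sum = 61 + 288 + 276 + 143 + 165 + 96 + 129 + 94 + 256 = 1508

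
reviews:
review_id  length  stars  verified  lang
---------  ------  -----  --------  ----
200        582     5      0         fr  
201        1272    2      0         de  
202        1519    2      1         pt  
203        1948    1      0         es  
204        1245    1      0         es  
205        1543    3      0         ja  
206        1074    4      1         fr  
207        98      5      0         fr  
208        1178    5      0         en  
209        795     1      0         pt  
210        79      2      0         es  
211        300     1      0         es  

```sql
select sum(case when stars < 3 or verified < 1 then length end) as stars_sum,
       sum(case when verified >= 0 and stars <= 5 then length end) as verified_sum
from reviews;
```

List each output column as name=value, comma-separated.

stars_sum=10559, verified_sum=11633

[stars_sum: stars < 3 or verified < 1]
review_id=200: ✓ → 582
review_id=201: ✓ → 1272
review_id=202: ✓ → 1519
review_id=203: ✓ → 1948
review_id=204: ✓ → 1245
review_id=205: ✓ → 1543
review_id=206: ✗
review_id=207: ✓ → 98
review_id=208: ✓ → 1178
review_id=209: ✓ → 795
review_id=210: ✓ → 79
review_id=211: ✓ → 300
stars_sum = 582 + 1272 + 1519 + 1948 + 1245 + 1543 + 98 + 1178 + 795 + 79 + 300 = 10559
—
[verified_sum: verified >= 0 and stars <= 5]
review_id=200: ✓ → 582
review_id=201: ✓ → 1272
review_id=202: ✓ → 1519
review_id=203: ✓ → 1948
review_id=204: ✓ → 1245
review_id=205: ✓ → 1543
review_id=206: ✓ → 1074
review_id=207: ✓ → 98
review_id=208: ✓ → 1178
review_id=209: ✓ → 795
review_id=210: ✓ → 79
review_id=211: ✓ → 300
verified_sum = 582 + 1272 + 1519 + 1948 + 1245 + 1543 + 1074 + 98 + 1178 + 795 + 79 + 300 = 11633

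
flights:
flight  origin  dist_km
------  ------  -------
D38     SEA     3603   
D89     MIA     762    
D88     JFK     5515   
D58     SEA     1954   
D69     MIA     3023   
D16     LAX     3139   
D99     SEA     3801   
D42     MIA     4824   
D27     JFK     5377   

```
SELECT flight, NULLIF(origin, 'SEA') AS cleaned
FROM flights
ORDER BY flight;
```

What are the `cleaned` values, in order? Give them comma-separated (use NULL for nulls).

LAX, JFK, NULL, MIA, NULL, MIA, JFK, MIA, NULL

flight=D16: origin=LAX vs SEA: differ → LAX
flight=D27: origin=JFK vs SEA: differ → JFK
flight=D38: origin=SEA vs SEA: equal → NULL
flight=D42: origin=MIA vs SEA: differ → MIA
flight=D58: origin=SEA vs SEA: equal → NULL
flight=D69: origin=MIA vs SEA: differ → MIA
flight=D88: origin=JFK vs SEA: differ → JFK
flight=D89: origin=MIA vs SEA: differ → MIA
flight=D99: origin=SEA vs SEA: equal → NULL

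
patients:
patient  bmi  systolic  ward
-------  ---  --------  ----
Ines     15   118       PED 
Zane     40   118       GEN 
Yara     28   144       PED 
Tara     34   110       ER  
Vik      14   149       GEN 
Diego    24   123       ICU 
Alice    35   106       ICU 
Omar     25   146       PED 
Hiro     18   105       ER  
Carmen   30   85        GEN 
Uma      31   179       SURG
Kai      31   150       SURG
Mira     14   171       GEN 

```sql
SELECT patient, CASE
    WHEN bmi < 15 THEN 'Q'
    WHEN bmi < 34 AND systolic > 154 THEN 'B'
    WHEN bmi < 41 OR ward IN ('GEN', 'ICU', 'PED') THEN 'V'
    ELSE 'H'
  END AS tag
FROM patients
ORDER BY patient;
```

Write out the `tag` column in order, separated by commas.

V, V, V, V, V, V, Q, V, V, B, Q, V, V

patient=Alice: bmi < 41 OR ward IN ('GEN', 'ICU', 'PED') → V
patient=Carmen: bmi < 41 OR ward IN ('GEN', 'ICU', 'PED') → V
patient=Diego: bmi < 41 OR ward IN ('GEN', 'ICU', 'PED') → V
patient=Hiro: bmi < 41 OR ward IN ('GEN', 'ICU', 'PED') → V
patient=Ines: bmi < 41 OR ward IN ('GEN', 'ICU', 'PED') → V
patient=Kai: bmi < 41 OR ward IN ('GEN', 'ICU', 'PED') → V
patient=Mira: bmi < 15 → Q
patient=Omar: bmi < 41 OR ward IN ('GEN', 'ICU', 'PED') → V
patient=Tara: bmi < 41 OR ward IN ('GEN', 'ICU', 'PED') → V
patient=Uma: bmi < 34 AND systolic > 154 → B
patient=Vik: bmi < 15 → Q
patient=Yara: bmi < 41 OR ward IN ('GEN', 'ICU', 'PED') → V
patient=Zane: bmi < 41 OR ward IN ('GEN', 'ICU', 'PED') → V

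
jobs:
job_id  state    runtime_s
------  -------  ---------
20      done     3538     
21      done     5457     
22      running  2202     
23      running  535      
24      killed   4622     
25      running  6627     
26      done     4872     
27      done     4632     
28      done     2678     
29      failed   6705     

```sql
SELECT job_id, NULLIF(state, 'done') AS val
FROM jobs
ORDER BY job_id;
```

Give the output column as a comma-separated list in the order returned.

job_id=20: state=done vs done: equal → NULL
job_id=21: state=done vs done: equal → NULL
job_id=22: state=running vs done: differ → running
job_id=23: state=running vs done: differ → running
job_id=24: state=killed vs done: differ → killed
job_id=25: state=running vs done: differ → running
job_id=26: state=done vs done: equal → NULL
job_id=27: state=done vs done: equal → NULL
job_id=28: state=done vs done: equal → NULL
job_id=29: state=failed vs done: differ → failed

NULL, NULL, running, running, killed, running, NULL, NULL, NULL, failed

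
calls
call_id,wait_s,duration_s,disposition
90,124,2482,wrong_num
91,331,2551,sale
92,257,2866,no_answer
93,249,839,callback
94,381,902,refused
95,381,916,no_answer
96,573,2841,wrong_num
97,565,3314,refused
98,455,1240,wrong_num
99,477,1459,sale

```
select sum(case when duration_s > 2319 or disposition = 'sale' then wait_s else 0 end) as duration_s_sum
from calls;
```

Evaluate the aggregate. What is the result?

call_id=90: ✓ → 124
call_id=91: ✓ → 331
call_id=92: ✓ → 257
call_id=93: ✗
call_id=94: ✗
call_id=95: ✗
call_id=96: ✓ → 573
call_id=97: ✓ → 565
call_id=98: ✗
call_id=99: ✓ → 477
duration_s_sum = 124 + 331 + 257 + 573 + 565 + 477 = 2327

2327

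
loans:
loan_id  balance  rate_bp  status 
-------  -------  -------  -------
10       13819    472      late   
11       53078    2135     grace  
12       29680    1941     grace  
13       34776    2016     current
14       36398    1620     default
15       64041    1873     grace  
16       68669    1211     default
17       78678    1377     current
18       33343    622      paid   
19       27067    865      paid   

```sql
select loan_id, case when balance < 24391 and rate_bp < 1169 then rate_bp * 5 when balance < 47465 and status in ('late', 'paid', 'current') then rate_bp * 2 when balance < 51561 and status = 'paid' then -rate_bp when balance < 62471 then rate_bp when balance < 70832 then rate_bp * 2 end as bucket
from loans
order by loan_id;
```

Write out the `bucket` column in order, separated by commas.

2360, 2135, 1941, 4032, 1620, 3746, 2422, NULL, 1244, 1730

loan_id=10: balance < 24391 and rate_bp < 1169 → 2360
loan_id=11: balance < 62471 → 2135
loan_id=12: balance < 62471 → 1941
loan_id=13: balance < 47465 and status in ('late', 'paid', 'current') → 4032
loan_id=14: balance < 62471 → 1620
loan_id=15: balance < 70832 → 3746
loan_id=16: balance < 70832 → 2422
loan_id=17: (no match → NULL) → NULL
loan_id=18: balance < 47465 and status in ('late', 'paid', 'current') → 1244
loan_id=19: balance < 47465 and status in ('late', 'paid', 'current') → 1730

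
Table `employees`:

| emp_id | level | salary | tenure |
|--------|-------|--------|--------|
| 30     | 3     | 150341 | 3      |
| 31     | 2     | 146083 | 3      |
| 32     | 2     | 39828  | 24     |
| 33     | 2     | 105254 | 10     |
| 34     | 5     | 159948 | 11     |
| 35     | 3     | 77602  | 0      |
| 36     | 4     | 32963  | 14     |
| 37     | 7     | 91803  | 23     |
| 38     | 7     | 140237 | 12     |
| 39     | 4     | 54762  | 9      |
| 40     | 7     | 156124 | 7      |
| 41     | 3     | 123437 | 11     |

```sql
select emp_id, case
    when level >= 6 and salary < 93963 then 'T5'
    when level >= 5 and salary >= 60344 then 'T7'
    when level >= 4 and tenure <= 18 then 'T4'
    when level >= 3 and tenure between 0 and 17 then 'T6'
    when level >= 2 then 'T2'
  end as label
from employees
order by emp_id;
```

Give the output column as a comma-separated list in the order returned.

emp_id=30: level >= 3 and tenure between 0 and 17 → T6
emp_id=31: level >= 2 → T2
emp_id=32: level >= 2 → T2
emp_id=33: level >= 2 → T2
emp_id=34: level >= 5 and salary >= 60344 → T7
emp_id=35: level >= 3 and tenure between 0 and 17 → T6
emp_id=36: level >= 4 and tenure <= 18 → T4
emp_id=37: level >= 6 and salary < 93963 → T5
emp_id=38: level >= 5 and salary >= 60344 → T7
emp_id=39: level >= 4 and tenure <= 18 → T4
emp_id=40: level >= 5 and salary >= 60344 → T7
emp_id=41: level >= 3 and tenure between 0 and 17 → T6

T6, T2, T2, T2, T7, T6, T4, T5, T7, T4, T7, T6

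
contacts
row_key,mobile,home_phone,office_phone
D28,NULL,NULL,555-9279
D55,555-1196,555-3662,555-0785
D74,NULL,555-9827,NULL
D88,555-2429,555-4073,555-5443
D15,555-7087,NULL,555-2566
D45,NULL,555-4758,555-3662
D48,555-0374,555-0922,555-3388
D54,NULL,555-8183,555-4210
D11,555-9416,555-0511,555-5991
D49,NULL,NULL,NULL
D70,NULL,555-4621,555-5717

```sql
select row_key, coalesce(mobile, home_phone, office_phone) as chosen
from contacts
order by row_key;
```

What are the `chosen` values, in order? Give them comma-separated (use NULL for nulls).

555-9416, 555-7087, 555-9279, 555-4758, 555-0374, NULL, 555-8183, 555-1196, 555-4621, 555-9827, 555-2429

row_key=D11: mobile=555-9416 → 555-9416
row_key=D15: mobile=555-7087 → 555-7087
row_key=D28: mobile=NULL, home_phone=NULL, office_phone=555-9279 → 555-9279
row_key=D45: mobile=NULL, home_phone=555-4758 → 555-4758
row_key=D48: mobile=555-0374 → 555-0374
row_key=D49: mobile=NULL, home_phone=NULL, office_phone=NULL (all NULL) → NULL
row_key=D54: mobile=NULL, home_phone=555-8183 → 555-8183
row_key=D55: mobile=555-1196 → 555-1196
row_key=D70: mobile=NULL, home_phone=555-4621 → 555-4621
row_key=D74: mobile=NULL, home_phone=555-9827 → 555-9827
row_key=D88: mobile=555-2429 → 555-2429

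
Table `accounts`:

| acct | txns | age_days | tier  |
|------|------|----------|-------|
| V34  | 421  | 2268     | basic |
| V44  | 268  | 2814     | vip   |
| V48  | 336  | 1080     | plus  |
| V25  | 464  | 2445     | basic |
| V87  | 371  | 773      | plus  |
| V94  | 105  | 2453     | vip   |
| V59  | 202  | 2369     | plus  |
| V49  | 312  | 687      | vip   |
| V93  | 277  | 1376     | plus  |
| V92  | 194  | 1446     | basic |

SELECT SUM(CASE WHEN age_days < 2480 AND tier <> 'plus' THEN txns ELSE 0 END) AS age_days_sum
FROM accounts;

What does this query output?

acct=V34: ✓ → 421
acct=V44: ✗
acct=V48: ✗
acct=V25: ✓ → 464
acct=V87: ✗
acct=V94: ✓ → 105
acct=V59: ✗
acct=V49: ✓ → 312
acct=V93: ✗
acct=V92: ✓ → 194
age_days_sum = 421 + 464 + 105 + 312 + 194 = 1496

1496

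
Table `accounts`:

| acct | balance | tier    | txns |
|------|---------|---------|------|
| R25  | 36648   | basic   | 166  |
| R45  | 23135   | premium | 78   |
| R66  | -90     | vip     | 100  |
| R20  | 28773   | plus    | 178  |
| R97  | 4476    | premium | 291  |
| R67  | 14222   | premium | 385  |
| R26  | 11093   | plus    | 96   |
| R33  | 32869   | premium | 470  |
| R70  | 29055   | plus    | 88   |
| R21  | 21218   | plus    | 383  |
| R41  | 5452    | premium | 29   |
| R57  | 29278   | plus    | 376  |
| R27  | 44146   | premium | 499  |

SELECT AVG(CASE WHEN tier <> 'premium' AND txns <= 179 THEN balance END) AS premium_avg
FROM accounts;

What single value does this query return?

21095.8

acct=R25: ✓ → 36648
acct=R45: ✗
acct=R66: ✓ → -90
acct=R20: ✓ → 28773
acct=R97: ✗
acct=R67: ✗
acct=R26: ✓ → 11093
acct=R33: ✗
acct=R70: ✓ → 29055
acct=R21: ✗
acct=R41: ✗
acct=R57: ✗
acct=R27: ✗
premium_avg = (36648 + -90 + 28773 + 11093 + 29055) / 5 = 21095.8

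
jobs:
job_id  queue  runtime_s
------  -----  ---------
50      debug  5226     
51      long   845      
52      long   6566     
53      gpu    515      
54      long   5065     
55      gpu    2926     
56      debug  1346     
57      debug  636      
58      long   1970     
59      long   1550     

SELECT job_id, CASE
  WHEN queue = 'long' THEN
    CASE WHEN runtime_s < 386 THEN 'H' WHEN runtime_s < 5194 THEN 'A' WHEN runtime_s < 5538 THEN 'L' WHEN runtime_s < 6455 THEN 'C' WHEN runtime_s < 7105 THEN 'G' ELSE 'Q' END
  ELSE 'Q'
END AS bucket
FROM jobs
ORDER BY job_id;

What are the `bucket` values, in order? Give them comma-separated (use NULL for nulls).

Q, A, G, Q, A, Q, Q, Q, A, A

job_id=50: queue='debug' → outer ELSE → Q
job_id=51: queue='long' → inner[runtime_s < 5194] → A
job_id=52: queue='long' → inner[runtime_s < 7105] → G
job_id=53: queue='gpu' → outer ELSE → Q
job_id=54: queue='long' → inner[runtime_s < 5194] → A
job_id=55: queue='gpu' → outer ELSE → Q
job_id=56: queue='debug' → outer ELSE → Q
job_id=57: queue='debug' → outer ELSE → Q
job_id=58: queue='long' → inner[runtime_s < 5194] → A
job_id=59: queue='long' → inner[runtime_s < 5194] → A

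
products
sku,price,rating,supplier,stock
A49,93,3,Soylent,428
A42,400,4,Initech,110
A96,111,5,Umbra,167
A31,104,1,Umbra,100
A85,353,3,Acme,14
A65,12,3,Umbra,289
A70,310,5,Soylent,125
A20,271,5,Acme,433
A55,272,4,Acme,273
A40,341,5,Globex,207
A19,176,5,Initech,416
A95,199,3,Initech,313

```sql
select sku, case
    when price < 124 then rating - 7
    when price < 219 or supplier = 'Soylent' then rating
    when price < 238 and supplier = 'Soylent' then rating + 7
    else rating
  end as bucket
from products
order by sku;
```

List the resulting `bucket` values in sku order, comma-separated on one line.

sku=A19: price < 219 or supplier = 'Soylent' → 5
sku=A20: ELSE → 5
sku=A31: price < 124 → -6
sku=A40: ELSE → 5
sku=A42: ELSE → 4
sku=A49: price < 124 → -4
sku=A55: ELSE → 4
sku=A65: price < 124 → -4
sku=A70: price < 219 or supplier = 'Soylent' → 5
sku=A85: ELSE → 3
sku=A95: price < 219 or supplier = 'Soylent' → 3
sku=A96: price < 124 → -2

5, 5, -6, 5, 4, -4, 4, -4, 5, 3, 3, -2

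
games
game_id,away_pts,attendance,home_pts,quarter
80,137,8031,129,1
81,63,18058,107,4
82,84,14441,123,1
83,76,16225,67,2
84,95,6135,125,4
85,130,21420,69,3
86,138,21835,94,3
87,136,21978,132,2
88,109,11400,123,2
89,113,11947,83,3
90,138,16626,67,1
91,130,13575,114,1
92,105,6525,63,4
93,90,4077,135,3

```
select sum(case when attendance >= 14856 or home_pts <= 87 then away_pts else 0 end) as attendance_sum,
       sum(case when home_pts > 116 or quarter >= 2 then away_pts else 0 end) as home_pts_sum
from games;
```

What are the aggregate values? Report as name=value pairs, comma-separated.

[attendance_sum: attendance >= 14856 or home_pts <= 87]
game_id=80: ✗
game_id=81: ✓ → 63
game_id=82: ✗
game_id=83: ✓ → 76
game_id=84: ✗
game_id=85: ✓ → 130
game_id=86: ✓ → 138
game_id=87: ✓ → 136
game_id=88: ✗
game_id=89: ✓ → 113
game_id=90: ✓ → 138
game_id=91: ✗
game_id=92: ✓ → 105
game_id=93: ✗
attendance_sum = 63 + 76 + 130 + 138 + 136 + 113 + 138 + 105 = 899
—
[home_pts_sum: home_pts > 116 or quarter >= 2]
game_id=80: ✓ → 137
game_id=81: ✓ → 63
game_id=82: ✓ → 84
game_id=83: ✓ → 76
game_id=84: ✓ → 95
game_id=85: ✓ → 130
game_id=86: ✓ → 138
game_id=87: ✓ → 136
game_id=88: ✓ → 109
game_id=89: ✓ → 113
game_id=90: ✗
game_id=91: ✗
game_id=92: ✓ → 105
game_id=93: ✓ → 90
home_pts_sum = 137 + 63 + 84 + 76 + 95 + 130 + 138 + 136 + 109 + 113 + 105 + 90 = 1276

attendance_sum=899, home_pts_sum=1276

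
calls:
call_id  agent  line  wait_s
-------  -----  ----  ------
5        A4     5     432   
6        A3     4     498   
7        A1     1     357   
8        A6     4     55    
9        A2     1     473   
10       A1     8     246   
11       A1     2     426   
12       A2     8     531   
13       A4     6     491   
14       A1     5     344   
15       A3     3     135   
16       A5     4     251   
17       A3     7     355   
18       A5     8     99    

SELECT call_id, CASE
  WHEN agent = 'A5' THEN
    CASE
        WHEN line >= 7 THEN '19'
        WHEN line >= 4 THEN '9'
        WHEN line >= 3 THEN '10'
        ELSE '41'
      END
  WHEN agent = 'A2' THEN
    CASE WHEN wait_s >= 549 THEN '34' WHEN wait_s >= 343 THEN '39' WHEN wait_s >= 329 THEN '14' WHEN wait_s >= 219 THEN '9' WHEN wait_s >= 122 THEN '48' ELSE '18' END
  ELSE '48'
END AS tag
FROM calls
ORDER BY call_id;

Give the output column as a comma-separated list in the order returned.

48, 48, 48, 48, 39, 48, 48, 39, 48, 48, 48, 9, 48, 19

call_id=5: agent='A4' → outer ELSE → 48
call_id=6: agent='A3' → outer ELSE → 48
call_id=7: agent='A1' → outer ELSE → 48
call_id=8: agent='A6' → outer ELSE → 48
call_id=9: agent='A2' → inner[wait_s >= 343] → 39
call_id=10: agent='A1' → outer ELSE → 48
call_id=11: agent='A1' → outer ELSE → 48
call_id=12: agent='A2' → inner[wait_s >= 343] → 39
call_id=13: agent='A4' → outer ELSE → 48
call_id=14: agent='A1' → outer ELSE → 48
call_id=15: agent='A3' → outer ELSE → 48
call_id=16: agent='A5' → inner[line >= 4] → 9
call_id=17: agent='A3' → outer ELSE → 48
call_id=18: agent='A5' → inner[line >= 7] → 19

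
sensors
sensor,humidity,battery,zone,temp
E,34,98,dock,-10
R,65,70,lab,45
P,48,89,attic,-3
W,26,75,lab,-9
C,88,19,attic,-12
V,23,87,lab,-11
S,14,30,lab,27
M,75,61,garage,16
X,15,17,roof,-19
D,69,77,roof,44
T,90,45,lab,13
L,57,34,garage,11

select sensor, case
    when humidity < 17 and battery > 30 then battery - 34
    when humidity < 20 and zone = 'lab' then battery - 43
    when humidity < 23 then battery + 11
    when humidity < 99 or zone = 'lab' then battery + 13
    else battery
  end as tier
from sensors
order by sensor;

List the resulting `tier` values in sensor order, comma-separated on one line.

32, 90, 111, 47, 74, 102, 83, -13, 58, 100, 88, 28

sensor=C: humidity < 99 or zone = 'lab' → 32
sensor=D: humidity < 99 or zone = 'lab' → 90
sensor=E: humidity < 99 or zone = 'lab' → 111
sensor=L: humidity < 99 or zone = 'lab' → 47
sensor=M: humidity < 99 or zone = 'lab' → 74
sensor=P: humidity < 99 or zone = 'lab' → 102
sensor=R: humidity < 99 or zone = 'lab' → 83
sensor=S: humidity < 20 and zone = 'lab' → -13
sensor=T: humidity < 99 or zone = 'lab' → 58
sensor=V: humidity < 99 or zone = 'lab' → 100
sensor=W: humidity < 99 or zone = 'lab' → 88
sensor=X: humidity < 23 → 28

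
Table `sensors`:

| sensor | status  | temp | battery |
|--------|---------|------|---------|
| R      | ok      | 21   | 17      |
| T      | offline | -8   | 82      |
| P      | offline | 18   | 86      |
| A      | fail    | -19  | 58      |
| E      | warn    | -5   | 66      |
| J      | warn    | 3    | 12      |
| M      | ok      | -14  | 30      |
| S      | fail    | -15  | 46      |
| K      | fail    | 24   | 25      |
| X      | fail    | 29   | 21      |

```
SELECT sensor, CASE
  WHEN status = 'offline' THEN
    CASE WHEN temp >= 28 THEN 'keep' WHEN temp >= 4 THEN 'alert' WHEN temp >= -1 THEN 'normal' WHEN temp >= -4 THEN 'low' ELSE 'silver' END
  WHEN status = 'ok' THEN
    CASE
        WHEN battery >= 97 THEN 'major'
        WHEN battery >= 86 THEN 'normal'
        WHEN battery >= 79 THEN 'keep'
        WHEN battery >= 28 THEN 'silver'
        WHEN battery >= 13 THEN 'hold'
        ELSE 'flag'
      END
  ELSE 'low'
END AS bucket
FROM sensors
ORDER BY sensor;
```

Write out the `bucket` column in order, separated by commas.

low, low, low, low, silver, alert, hold, low, silver, low

sensor=A: status='fail' → outer ELSE → low
sensor=E: status='warn' → outer ELSE → low
sensor=J: status='warn' → outer ELSE → low
sensor=K: status='fail' → outer ELSE → low
sensor=M: status='ok' → inner[battery >= 28] → silver
sensor=P: status='offline' → inner[temp >= 4] → alert
sensor=R: status='ok' → inner[battery >= 13] → hold
sensor=S: status='fail' → outer ELSE → low
sensor=T: status='offline' → inner[ELSE] → silver
sensor=X: status='fail' → outer ELSE → low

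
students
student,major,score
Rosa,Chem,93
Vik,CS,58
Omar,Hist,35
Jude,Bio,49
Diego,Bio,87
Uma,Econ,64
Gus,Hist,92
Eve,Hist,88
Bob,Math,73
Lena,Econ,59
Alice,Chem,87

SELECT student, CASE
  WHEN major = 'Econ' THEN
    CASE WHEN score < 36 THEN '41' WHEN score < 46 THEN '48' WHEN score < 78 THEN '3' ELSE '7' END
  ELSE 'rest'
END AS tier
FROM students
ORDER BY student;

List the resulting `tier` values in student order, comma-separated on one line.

rest, rest, rest, rest, rest, rest, 3, rest, rest, 3, rest

student=Alice: major='Chem' → outer ELSE → rest
student=Bob: major='Math' → outer ELSE → rest
student=Diego: major='Bio' → outer ELSE → rest
student=Eve: major='Hist' → outer ELSE → rest
student=Gus: major='Hist' → outer ELSE → rest
student=Jude: major='Bio' → outer ELSE → rest
student=Lena: major='Econ' → inner[score < 78] → 3
student=Omar: major='Hist' → outer ELSE → rest
student=Rosa: major='Chem' → outer ELSE → rest
student=Uma: major='Econ' → inner[score < 78] → 3
student=Vik: major='CS' → outer ELSE → rest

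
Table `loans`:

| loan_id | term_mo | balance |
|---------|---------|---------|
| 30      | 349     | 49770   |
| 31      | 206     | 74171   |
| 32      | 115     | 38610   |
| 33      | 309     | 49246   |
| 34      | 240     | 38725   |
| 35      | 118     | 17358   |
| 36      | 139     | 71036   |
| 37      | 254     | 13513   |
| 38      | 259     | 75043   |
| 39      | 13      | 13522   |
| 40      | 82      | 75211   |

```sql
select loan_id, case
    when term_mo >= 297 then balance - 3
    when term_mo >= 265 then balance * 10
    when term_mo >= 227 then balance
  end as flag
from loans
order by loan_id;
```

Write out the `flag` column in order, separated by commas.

loan_id=30: term_mo >= 297 → 49767
loan_id=31: (no match → NULL) → NULL
loan_id=32: (no match → NULL) → NULL
loan_id=33: term_mo >= 297 → 49243
loan_id=34: term_mo >= 227 → 38725
loan_id=35: (no match → NULL) → NULL
loan_id=36: (no match → NULL) → NULL
loan_id=37: term_mo >= 227 → 13513
loan_id=38: term_mo >= 227 → 75043
loan_id=39: (no match → NULL) → NULL
loan_id=40: (no match → NULL) → NULL

49767, NULL, NULL, 49243, 38725, NULL, NULL, 13513, 75043, NULL, NULL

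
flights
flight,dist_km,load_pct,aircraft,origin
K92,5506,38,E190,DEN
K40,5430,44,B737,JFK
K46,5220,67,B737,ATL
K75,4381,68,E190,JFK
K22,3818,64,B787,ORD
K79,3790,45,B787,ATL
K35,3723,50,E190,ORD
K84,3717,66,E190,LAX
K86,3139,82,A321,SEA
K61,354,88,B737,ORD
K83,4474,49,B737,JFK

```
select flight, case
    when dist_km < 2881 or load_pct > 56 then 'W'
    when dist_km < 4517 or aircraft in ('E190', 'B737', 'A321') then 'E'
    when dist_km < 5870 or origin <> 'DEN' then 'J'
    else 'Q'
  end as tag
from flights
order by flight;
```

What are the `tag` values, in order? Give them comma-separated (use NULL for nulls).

flight=K22: dist_km < 2881 or load_pct > 56 → W
flight=K35: dist_km < 4517 or aircraft in ('E190', 'B737', 'A321') → E
flight=K40: dist_km < 4517 or aircraft in ('E190', 'B737', 'A321') → E
flight=K46: dist_km < 2881 or load_pct > 56 → W
flight=K61: dist_km < 2881 or load_pct > 56 → W
flight=K75: dist_km < 2881 or load_pct > 56 → W
flight=K79: dist_km < 4517 or aircraft in ('E190', 'B737', 'A321') → E
flight=K83: dist_km < 4517 or aircraft in ('E190', 'B737', 'A321') → E
flight=K84: dist_km < 2881 or load_pct > 56 → W
flight=K86: dist_km < 2881 or load_pct > 56 → W
flight=K92: dist_km < 4517 or aircraft in ('E190', 'B737', 'A321') → E

W, E, E, W, W, W, E, E, W, W, E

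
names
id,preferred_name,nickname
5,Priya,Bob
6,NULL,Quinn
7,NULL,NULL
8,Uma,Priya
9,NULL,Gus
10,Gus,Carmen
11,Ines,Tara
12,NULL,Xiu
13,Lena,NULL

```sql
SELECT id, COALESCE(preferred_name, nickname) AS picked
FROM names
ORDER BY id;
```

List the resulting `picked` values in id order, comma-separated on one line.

id=5: preferred_name=Priya → Priya
id=6: preferred_name=NULL, nickname=Quinn → Quinn
id=7: preferred_name=NULL, nickname=NULL (all NULL) → NULL
id=8: preferred_name=Uma → Uma
id=9: preferred_name=NULL, nickname=Gus → Gus
id=10: preferred_name=Gus → Gus
id=11: preferred_name=Ines → Ines
id=12: preferred_name=NULL, nickname=Xiu → Xiu
id=13: preferred_name=Lena → Lena

Priya, Quinn, NULL, Uma, Gus, Gus, Ines, Xiu, Lena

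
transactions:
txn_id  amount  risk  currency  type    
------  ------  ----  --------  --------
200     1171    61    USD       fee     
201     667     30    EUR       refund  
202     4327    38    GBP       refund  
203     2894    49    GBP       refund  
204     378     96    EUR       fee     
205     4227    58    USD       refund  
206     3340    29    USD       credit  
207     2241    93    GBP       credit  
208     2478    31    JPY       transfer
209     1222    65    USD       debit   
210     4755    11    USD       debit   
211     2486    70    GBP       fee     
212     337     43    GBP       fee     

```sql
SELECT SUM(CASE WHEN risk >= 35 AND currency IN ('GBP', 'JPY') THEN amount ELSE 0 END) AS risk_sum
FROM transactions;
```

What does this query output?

12285

txn_id=200: ✗
txn_id=201: ✗
txn_id=202: ✓ → 4327
txn_id=203: ✓ → 2894
txn_id=204: ✗
txn_id=205: ✗
txn_id=206: ✗
txn_id=207: ✓ → 2241
txn_id=208: ✗
txn_id=209: ✗
txn_id=210: ✗
txn_id=211: ✓ → 2486
txn_id=212: ✓ → 337
risk_sum = 4327 + 2894 + 2241 + 2486 + 337 = 12285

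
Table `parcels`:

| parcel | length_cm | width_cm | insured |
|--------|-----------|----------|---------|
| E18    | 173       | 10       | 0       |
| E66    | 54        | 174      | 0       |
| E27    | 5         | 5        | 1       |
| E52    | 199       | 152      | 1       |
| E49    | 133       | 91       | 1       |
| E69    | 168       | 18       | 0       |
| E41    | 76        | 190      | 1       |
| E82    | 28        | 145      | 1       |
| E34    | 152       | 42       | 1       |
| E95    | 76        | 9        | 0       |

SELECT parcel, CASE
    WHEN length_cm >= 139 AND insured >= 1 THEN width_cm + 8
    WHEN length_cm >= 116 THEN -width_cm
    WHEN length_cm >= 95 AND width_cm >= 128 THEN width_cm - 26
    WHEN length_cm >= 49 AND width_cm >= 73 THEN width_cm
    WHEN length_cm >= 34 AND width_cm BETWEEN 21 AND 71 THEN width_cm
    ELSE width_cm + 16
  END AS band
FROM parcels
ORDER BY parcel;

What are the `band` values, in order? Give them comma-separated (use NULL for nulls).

parcel=E18: length_cm >= 116 → -10
parcel=E27: ELSE → 21
parcel=E34: length_cm >= 139 AND insured >= 1 → 50
parcel=E41: length_cm >= 49 AND width_cm >= 73 → 190
parcel=E49: length_cm >= 116 → -91
parcel=E52: length_cm >= 139 AND insured >= 1 → 160
parcel=E66: length_cm >= 49 AND width_cm >= 73 → 174
parcel=E69: length_cm >= 116 → -18
parcel=E82: ELSE → 161
parcel=E95: ELSE → 25

-10, 21, 50, 190, -91, 160, 174, -18, 161, 25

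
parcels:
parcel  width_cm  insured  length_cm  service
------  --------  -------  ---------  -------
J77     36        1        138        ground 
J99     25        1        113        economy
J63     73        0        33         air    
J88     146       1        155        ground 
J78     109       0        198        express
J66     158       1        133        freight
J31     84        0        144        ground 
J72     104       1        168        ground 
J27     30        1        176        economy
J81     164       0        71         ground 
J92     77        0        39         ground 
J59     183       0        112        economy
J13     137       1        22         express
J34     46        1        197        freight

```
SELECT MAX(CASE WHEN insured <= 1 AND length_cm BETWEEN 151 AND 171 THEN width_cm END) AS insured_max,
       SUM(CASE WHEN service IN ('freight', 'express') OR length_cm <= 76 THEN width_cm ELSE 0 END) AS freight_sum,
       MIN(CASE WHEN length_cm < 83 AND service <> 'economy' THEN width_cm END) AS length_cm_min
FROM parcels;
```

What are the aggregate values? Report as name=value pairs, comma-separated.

[insured_max: insured <= 1 AND length_cm BETWEEN 151 AND 171]
parcel=J77: ✗
parcel=J99: ✗
parcel=J63: ✗
parcel=J88: ✓ → 146
parcel=J78: ✗
parcel=J66: ✗
parcel=J31: ✗
parcel=J72: ✓ → 104
parcel=J27: ✗
parcel=J81: ✗
parcel=J92: ✗
parcel=J59: ✗
parcel=J13: ✗
parcel=J34: ✗
insured_max = MAX(146, 104) = 146
—
[freight_sum: service IN ('freight', 'express') OR length_cm <= 76]
parcel=J77: ✗
parcel=J99: ✗
parcel=J63: ✓ → 73
parcel=J88: ✗
parcel=J78: ✓ → 109
parcel=J66: ✓ → 158
parcel=J31: ✗
parcel=J72: ✗
parcel=J27: ✗
parcel=J81: ✓ → 164
parcel=J92: ✓ → 77
parcel=J59: ✗
parcel=J13: ✓ → 137
parcel=J34: ✓ → 46
freight_sum = 73 + 109 + 158 + 164 + 77 + 137 + 46 = 764
—
[length_cm_min: length_cm < 83 AND service <> 'economy']
parcel=J77: ✗
parcel=J99: ✗
parcel=J63: ✓ → 73
parcel=J88: ✗
parcel=J78: ✗
parcel=J66: ✗
parcel=J31: ✗
parcel=J72: ✗
parcel=J27: ✗
parcel=J81: ✓ → 164
parcel=J92: ✓ → 77
parcel=J59: ✗
parcel=J13: ✓ → 137
parcel=J34: ✗
length_cm_min = MIN(73, 164, 77, 137) = 73

insured_max=146, freight_sum=764, length_cm_min=73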